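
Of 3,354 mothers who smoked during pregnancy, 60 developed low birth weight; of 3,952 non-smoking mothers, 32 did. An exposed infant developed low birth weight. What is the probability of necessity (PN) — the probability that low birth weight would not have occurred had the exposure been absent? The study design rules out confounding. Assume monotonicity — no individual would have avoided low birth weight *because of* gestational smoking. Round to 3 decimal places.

PN ≈ 0.547

p₁ = P(outcome | exposed) = 60/3354 = 0.017889
p₀ = P(outcome | unexposed) = 32/3952 = 0.0080972
Under exogeneity and monotonicity, PN = (p₁ − p₀) / p₁.
PN = (0.017889 − 0.0080972) / 0.017889 = 0.0097919 / 0.017889 ≈ 0.5474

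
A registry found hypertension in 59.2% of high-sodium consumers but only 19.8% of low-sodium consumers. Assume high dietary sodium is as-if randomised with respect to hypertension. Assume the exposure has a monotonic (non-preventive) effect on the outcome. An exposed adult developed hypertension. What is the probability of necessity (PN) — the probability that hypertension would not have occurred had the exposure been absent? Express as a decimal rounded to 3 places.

PN ≈ 0.666

p₁ = 0.592, p₀ = 0.198.
Under exogeneity and monotonicity, PN = (p₁ − p₀) / p₁.
PN = (0.592 − 0.198) / 0.592 = 0.394 / 0.592 ≈ 0.6655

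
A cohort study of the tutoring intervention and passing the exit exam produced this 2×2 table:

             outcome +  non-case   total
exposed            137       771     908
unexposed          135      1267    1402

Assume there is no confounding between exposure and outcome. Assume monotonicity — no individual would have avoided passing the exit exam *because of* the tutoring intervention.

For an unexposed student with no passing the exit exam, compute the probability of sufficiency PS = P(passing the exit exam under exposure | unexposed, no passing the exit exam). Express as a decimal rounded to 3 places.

p₁ = P(outcome | exposed) = 137/908 = 0.15088
p₀ = P(outcome | unexposed) = 135/1402 = 0.096291
Under exogeneity and monotonicity, PS = (p₁ − p₀) / (1 − p₀).
PS = (0.15088 − 0.096291) / (1 − 0.096291) = 0.05459 / 0.90371 ≈ 0.0604

PS ≈ 0.060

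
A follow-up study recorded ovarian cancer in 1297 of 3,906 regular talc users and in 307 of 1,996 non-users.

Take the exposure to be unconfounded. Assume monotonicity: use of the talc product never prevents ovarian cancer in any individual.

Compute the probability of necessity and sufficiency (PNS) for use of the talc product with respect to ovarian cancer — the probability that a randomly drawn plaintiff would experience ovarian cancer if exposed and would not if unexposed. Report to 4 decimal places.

p₁ = P(outcome | exposed) = 1297/3906 = 0.33205
p₀ = P(outcome | unexposed) = 307/1996 = 0.15381
Under exogeneity and monotonicity, PNS = p₁ − p₀.
PNS = 0.33205 − 0.15381 = 0.17825

PNS ≈ 0.1782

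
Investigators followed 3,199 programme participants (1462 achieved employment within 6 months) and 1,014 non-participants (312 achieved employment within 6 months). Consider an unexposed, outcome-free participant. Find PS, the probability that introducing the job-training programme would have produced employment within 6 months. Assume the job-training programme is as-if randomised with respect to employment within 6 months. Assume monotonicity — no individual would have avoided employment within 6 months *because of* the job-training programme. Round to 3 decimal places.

PS ≈ 0.216

p₁ = P(outcome | exposed) = 1462/3199 = 0.45702
p₀ = P(outcome | unexposed) = 312/1014 = 0.30769
Under exogeneity and monotonicity, PS = (p₁ − p₀) / (1 − p₀).
PS = (0.45702 − 0.30769) / (1 − 0.30769) = 0.14933 / 0.69231 ≈ 0.2157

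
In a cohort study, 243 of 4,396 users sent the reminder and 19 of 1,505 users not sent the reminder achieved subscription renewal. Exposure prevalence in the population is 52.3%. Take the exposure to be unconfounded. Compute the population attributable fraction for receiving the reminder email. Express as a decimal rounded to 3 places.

p₁ = P(outcome | exposed) = 243/4396 = 0.055278
p₀ = P(outcome | unexposed) = 19/1505 = 0.012625
Overall risk P(Y=1) = π·p₁ + (1−π)·p₀ = 0.523×0.055278 + 0.477×0.012625 = 0.034932.
Under exogeneity, PAF = [P(Y=1) − p₀] / P(Y=1).
PAF = (0.034932 − 0.012625) / 0.034932 ≈ 0.6386

PAF ≈ 0.639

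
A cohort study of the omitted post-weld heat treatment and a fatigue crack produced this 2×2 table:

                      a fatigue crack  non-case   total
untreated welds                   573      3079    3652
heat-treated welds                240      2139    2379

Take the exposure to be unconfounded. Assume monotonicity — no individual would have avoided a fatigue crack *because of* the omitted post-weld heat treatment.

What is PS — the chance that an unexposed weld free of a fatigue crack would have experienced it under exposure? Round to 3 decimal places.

PS ≈ 0.062

p₁ = P(outcome | exposed) = 573/3652 = 0.1569
p₀ = P(outcome | unexposed) = 240/2379 = 0.10088
Under exogeneity and monotonicity, PS = (p₁ − p₀)/(1 − p₀).
PS = (0.1569 − 0.10088) / 0.89912 ≈ 0.0623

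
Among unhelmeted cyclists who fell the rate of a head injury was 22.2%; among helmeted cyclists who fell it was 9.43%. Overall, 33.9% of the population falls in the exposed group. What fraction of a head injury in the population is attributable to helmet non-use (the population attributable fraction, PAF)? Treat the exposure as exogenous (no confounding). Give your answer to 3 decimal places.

PAF ≈ 0.315

p₁ = 0.222, p₀ = 0.0943.
Overall risk P(Y=1) = π·p₁ + (1−π)·p₀ = 0.339×0.222 + 0.661×0.0943 = 0.13759.
Under exogeneity, PAF = [P(Y=1) − p₀] / P(Y=1).
PAF = (0.13759 − 0.0943) / 0.13759 ≈ 0.3146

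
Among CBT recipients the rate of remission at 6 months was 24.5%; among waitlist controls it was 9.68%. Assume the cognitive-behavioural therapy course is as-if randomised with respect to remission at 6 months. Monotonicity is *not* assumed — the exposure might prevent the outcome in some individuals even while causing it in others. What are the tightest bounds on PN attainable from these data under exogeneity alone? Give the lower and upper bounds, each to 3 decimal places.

p₁ = 0.245, p₀ = 0.0968.
Under exogeneity alone the bounds on PN are max{0,(p₁−p₀)/p₁} ≤ PN ≤ min{1,(1−p₀)/p₁}.
  lower = (p₁ − p₀)/p₁ = 0.1482 / 0.245 ≈ 0.6049
  upper = min{1, (1 − p₀)/p₁} = 0.9032 / 0.245 ≈ 3.6865 → capped at 1

0.605 ≤ PN ≤ 1.000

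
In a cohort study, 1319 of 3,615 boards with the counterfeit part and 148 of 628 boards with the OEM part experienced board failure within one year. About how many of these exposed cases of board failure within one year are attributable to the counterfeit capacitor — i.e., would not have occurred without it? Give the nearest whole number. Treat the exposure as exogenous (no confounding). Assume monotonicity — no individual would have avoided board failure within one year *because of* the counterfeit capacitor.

p₁ = P(outcome | exposed) = 1319/3615 = 0.36487
p₀ = P(outcome | unexposed) = 148/628 = 0.23567
PN = (p₁ − p₀)/p₁ = (0.36487 − 0.23567) / 0.36487 ≈ 0.35410.
Attributable cases ≈ PN × (exposed cases) = 0.35410 × 1319 ≈ 467.06.

about 467 cases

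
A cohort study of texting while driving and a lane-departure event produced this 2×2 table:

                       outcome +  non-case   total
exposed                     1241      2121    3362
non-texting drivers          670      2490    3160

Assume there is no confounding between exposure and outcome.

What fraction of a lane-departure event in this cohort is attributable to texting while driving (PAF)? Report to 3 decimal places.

PAF ≈ 0.276

p₁ = P(outcome | exposed) = 1241/3362 = 0.36913
p₀ = P(outcome | unexposed) = 670/3160 = 0.21203
Exposure prevalence π = 3362/6522 = 0.51549; overall risk P(Y=1) = 0.29301.
Under exogeneity, PAF = [P(Y=1) − p₀]/P(Y=1).
PAF = (0.29301 − 0.21203) / 0.29301 ≈ 0.2764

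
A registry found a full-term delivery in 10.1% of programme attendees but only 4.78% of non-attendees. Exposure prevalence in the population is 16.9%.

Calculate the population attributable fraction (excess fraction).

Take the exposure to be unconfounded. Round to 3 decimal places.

p₁ = 0.101, p₀ = 0.0478.
Overall risk P(Y=1) = π·p₁ + (1−π)·p₀ = 0.169×0.101 + 0.831×0.0478 = 0.056791.
Under exogeneity, PAF = [P(Y=1) − p₀] / P(Y=1).
PAF = (0.056791 − 0.0478) / 0.056791 ≈ 0.1583

PAF ≈ 0.158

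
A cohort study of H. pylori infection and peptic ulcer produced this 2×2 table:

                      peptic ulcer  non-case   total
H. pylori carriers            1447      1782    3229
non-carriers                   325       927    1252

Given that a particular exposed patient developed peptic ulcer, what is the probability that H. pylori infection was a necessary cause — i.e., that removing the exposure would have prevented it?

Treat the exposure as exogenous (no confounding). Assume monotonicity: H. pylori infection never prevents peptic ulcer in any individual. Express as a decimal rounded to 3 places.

PN ≈ 0.421

p₁ = P(outcome | exposed) = 1447/3229 = 0.44813
p₀ = P(outcome | unexposed) = 325/1252 = 0.25958
Under exogeneity and monotonicity, PN = (p₁ − p₀)/p₁.
PN = (0.44813 − 0.25958) / 0.44813 ≈ 0.4207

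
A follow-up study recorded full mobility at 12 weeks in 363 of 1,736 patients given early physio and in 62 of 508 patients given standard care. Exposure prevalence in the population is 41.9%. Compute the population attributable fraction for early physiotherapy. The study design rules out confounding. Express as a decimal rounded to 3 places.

p₁ = P(outcome | exposed) = 363/1736 = 0.2091
p₀ = P(outcome | unexposed) = 62/508 = 0.12205
Overall risk P(Y=1) = π·p₁ + (1−π)·p₀ = 0.419×0.2091 + 0.581×0.12205 = 0.15852.
Under exogeneity, PAF = [P(Y=1) − p₀] / P(Y=1).
PAF = (0.15852 − 0.12205) / 0.15852 ≈ 0.2301

PAF ≈ 0.230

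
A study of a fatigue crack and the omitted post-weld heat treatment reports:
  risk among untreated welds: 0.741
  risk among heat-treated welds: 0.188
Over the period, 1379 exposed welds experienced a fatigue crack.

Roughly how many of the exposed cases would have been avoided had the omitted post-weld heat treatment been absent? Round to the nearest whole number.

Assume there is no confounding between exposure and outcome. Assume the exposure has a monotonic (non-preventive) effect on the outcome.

about 1029 cases

Let p₁ = 0.741, p₀ = 0.188.
PN = (p₁ − p₀)/p₁ = (0.741 − 0.188) / 0.741 ≈ 0.74629.
Attributable cases ≈ PN × (exposed cases) = 0.74629 × 1379 ≈ 1029.13.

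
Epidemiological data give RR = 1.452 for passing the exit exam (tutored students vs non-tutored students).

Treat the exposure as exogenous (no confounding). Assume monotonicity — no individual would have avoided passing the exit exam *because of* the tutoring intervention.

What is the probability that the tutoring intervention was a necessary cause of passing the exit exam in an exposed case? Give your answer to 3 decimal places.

Under exogeneity and monotonicity, PN = (RR − 1) / RR = 1 − 1/RR.
PN = (1.452 − 1) / 1.452 = 0.452 / 1.452 ≈ 0.3113

PN ≈ 0.311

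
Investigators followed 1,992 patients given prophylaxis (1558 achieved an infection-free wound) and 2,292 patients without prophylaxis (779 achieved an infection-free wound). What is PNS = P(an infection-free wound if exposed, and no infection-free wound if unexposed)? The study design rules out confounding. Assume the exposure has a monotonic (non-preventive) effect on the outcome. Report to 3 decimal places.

PNS ≈ 0.442

p₁ = P(outcome | exposed) = 1558/1992 = 0.78213
p₀ = P(outcome | unexposed) = 779/2292 = 0.33988
Under exogeneity and monotonicity, PNS = p₁ − p₀.
PNS = 0.78213 − 0.33988 = 0.44225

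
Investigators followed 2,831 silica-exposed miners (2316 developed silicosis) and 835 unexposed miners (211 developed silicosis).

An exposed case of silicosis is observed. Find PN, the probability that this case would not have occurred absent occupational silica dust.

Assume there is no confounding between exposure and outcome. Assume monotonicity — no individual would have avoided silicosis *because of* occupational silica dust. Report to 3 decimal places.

p₁ = P(outcome | exposed) = 2316/2831 = 0.81809
p₀ = P(outcome | unexposed) = 211/835 = 0.25269
Under exogeneity and monotonicity, PN = (p₁ − p₀) / p₁.
PN = (0.81809 − 0.25269) / 0.81809 = 0.56539 / 0.81809 ≈ 0.6911

PN ≈ 0.691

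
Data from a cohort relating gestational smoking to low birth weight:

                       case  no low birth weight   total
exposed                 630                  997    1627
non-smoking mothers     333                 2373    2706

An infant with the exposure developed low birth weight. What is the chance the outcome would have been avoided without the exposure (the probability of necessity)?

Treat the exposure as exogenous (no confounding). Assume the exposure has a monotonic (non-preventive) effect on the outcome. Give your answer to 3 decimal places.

p₁ = P(outcome | exposed) = 630/1627 = 0.38722
p₀ = P(outcome | unexposed) = 333/2706 = 0.12306
Under exogeneity and monotonicity, PN = (p₁ − p₀) / p₁.
PN = (0.38722 − 0.12306) / 0.38722 = 0.26416 / 0.38722 ≈ 0.6822

PN ≈ 0.682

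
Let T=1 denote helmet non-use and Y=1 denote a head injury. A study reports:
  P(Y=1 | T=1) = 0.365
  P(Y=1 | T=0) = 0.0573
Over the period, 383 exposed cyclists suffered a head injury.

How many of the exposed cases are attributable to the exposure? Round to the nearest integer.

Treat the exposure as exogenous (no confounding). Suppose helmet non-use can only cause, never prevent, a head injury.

about 323 cases

Let p₁ = 0.365, p₀ = 0.0573.
PN = (p₁ − p₀)/p₁ = (0.365 − 0.0573) / 0.365 ≈ 0.84301.
Attributable cases ≈ PN × (exposed cases) = 0.84301 × 383 ≈ 322.87.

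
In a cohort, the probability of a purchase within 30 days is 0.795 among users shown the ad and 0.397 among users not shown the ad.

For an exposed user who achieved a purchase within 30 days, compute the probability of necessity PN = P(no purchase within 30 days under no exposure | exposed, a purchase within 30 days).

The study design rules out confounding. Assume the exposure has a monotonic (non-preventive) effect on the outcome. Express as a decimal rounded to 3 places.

Let p₁ = 0.795, p₀ = 0.397.
Under exogeneity and monotonicity, PN = (p₁ − p₀) / p₁.
PN = (0.795 − 0.397) / 0.795 = 0.398 / 0.795 ≈ 0.5006

PN ≈ 0.501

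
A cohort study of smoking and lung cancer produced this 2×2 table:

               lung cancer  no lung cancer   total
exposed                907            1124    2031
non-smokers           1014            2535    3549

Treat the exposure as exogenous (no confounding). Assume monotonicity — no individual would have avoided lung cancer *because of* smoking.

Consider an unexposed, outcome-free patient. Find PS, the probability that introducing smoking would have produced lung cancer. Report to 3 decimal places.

p₁ = P(outcome | exposed) = 907/2031 = 0.44658
p₀ = P(outcome | unexposed) = 1014/3549 = 0.28571
Under exogeneity and monotonicity, PS = (p₁ − p₀) / (1 − p₀).
PS = (0.44658 − 0.28571) / (1 − 0.28571) = 0.16086 / 0.71429 ≈ 0.2252

PS ≈ 0.225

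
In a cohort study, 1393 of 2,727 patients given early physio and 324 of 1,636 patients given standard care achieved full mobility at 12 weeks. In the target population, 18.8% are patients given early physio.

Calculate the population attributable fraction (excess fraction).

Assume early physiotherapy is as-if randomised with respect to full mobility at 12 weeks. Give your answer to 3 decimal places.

PAF ≈ 0.229

p₁ = P(outcome | exposed) = 1393/2727 = 0.51082
p₀ = P(outcome | unexposed) = 324/1636 = 0.19804
Overall risk P(Y=1) = π·p₁ + (1−π)·p₀ = 0.188×0.51082 + 0.812×0.19804 = 0.25685.
Under exogeneity, PAF = [P(Y=1) − p₀] / P(Y=1).
PAF = (0.25685 − 0.19804) / 0.25685 ≈ 0.2289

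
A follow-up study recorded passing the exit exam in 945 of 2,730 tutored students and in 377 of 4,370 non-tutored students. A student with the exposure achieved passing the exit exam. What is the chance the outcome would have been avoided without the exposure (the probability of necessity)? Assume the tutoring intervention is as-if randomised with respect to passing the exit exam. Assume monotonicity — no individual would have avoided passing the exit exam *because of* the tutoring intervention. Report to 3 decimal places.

p₁ = P(outcome | exposed) = 945/2730 = 0.34615
p₀ = P(outcome | unexposed) = 377/4370 = 0.08627
Under exogeneity and monotonicity, PN = (p₁ − p₀) / p₁.
PN = (0.34615 − 0.08627) / 0.34615 = 0.25988 / 0.34615 ≈ 0.7508

PN ≈ 0.751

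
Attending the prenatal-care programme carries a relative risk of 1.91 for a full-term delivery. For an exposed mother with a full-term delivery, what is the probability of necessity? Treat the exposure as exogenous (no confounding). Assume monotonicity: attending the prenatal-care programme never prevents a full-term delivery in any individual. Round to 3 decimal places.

Under exogeneity and monotonicity, PN = (RR − 1) / RR = 1 − 1/RR.
PN = (1.91 − 1) / 1.91 = 0.91 / 1.91 ≈ 0.4764

PN ≈ 0.476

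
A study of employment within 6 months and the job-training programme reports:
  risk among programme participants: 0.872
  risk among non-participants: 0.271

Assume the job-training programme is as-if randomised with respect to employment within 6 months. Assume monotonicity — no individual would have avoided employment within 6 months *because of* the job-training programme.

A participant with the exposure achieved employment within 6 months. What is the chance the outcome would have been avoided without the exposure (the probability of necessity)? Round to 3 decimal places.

PN ≈ 0.689

Let p₁ = 0.872, p₀ = 0.271.
Under exogeneity and monotonicity, PN = (p₁ − p₀) / p₁.
PN = (0.872 − 0.271) / 0.872 = 0.601 / 0.872 ≈ 0.6892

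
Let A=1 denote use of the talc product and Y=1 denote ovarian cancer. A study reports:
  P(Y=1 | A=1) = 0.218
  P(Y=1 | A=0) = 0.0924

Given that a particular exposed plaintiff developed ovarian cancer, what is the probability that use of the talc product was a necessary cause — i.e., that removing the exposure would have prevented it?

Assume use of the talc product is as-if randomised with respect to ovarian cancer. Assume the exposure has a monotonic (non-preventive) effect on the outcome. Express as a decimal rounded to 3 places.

Let p₁ = 0.218, p₀ = 0.0924.
Under exogeneity and monotonicity, PN = (p₁ − p₀) / p₁.
PN = (0.218 − 0.0924) / 0.218 = 0.1256 / 0.218 ≈ 0.5761

PN ≈ 0.576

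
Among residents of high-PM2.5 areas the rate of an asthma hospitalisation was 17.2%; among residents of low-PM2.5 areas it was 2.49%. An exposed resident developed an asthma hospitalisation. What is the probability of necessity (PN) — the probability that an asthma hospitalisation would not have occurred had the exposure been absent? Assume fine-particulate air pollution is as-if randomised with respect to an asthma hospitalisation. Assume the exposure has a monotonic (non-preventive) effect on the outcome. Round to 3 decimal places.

PN ≈ 0.855

p₁ = 0.172, p₀ = 0.0249.
Under exogeneity and monotonicity, PN = (p₁ − p₀) / p₁.
PN = (0.172 − 0.0249) / 0.172 = 0.1471 / 0.172 ≈ 0.8552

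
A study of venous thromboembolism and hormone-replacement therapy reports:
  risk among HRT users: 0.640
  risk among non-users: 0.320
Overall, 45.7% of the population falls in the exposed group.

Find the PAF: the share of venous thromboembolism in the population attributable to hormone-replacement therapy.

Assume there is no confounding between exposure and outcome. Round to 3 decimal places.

PAF ≈ 0.314

Let p₁ = 0.64, p₀ = 0.32.
Overall risk P(Y=1) = π·p₁ + (1−π)·p₀ = 0.457×0.64 + 0.543×0.32 = 0.46624.
Under exogeneity, PAF = [P(Y=1) − p₀] / P(Y=1).
PAF = (0.46624 − 0.32) / 0.46624 ≈ 0.3137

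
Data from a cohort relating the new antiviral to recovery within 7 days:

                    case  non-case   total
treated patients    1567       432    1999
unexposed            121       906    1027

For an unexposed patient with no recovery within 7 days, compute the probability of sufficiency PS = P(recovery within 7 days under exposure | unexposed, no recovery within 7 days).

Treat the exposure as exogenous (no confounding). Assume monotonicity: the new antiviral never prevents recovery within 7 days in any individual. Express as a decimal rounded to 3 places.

p₁ = P(outcome | exposed) = 1567/1999 = 0.78389
p₀ = P(outcome | unexposed) = 121/1027 = 0.11782
Under exogeneity and monotonicity, PS = (p₁ − p₀) / (1 − p₀).
PS = (0.78389 − 0.11782) / (1 − 0.11782) = 0.66607 / 0.88218 ≈ 0.7550

PS ≈ 0.755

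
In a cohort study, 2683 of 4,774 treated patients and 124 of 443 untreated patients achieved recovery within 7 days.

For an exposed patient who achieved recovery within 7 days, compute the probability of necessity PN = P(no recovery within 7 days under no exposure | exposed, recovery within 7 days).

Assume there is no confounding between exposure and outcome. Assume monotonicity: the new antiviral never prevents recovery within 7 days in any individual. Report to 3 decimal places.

PN ≈ 0.502

p₁ = P(outcome | exposed) = 2683/4774 = 0.562
p₀ = P(outcome | unexposed) = 124/443 = 0.27991
Under exogeneity and monotonicity, PN = (p₁ − p₀) / p₁.
PN = (0.562 − 0.27991) / 0.562 = 0.28209 / 0.562 ≈ 0.5019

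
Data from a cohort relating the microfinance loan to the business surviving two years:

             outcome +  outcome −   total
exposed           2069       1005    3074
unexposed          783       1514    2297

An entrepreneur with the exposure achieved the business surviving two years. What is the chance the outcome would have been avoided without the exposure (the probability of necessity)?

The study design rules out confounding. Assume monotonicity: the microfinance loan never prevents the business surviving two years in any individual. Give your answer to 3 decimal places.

PN ≈ 0.494

p₁ = P(outcome | exposed) = 2069/3074 = 0.67306
p₀ = P(outcome | unexposed) = 783/2297 = 0.34088
Under exogeneity and monotonicity, PN = (p₁ − p₀) / p₁.
PN = (0.67306 − 0.34088) / 0.67306 = 0.33219 / 0.67306 ≈ 0.4935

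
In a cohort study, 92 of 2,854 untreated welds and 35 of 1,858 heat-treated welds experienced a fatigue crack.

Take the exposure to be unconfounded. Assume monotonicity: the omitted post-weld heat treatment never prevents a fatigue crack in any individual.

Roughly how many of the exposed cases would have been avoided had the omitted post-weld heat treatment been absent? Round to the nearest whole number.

about 38 cases

p₁ = P(outcome | exposed) = 92/2854 = 0.032235
p₀ = P(outcome | unexposed) = 35/1858 = 0.018837
PN = (p₁ − p₀)/p₁ = (0.032235 − 0.018837) / 0.032235 ≈ 0.41563.
Attributable cases ≈ PN × (exposed cases) = 0.41563 × 92 ≈ 38.24.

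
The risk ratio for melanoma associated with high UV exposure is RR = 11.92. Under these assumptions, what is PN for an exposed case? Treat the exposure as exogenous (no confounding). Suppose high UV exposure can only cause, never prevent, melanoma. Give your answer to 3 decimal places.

PN ≈ 0.916

Under exogeneity and monotonicity, PN = (RR − 1) / RR = 1 − 1/RR.
PN = (11.92 − 1) / 11.92 = 10.92 / 11.92 ≈ 0.9161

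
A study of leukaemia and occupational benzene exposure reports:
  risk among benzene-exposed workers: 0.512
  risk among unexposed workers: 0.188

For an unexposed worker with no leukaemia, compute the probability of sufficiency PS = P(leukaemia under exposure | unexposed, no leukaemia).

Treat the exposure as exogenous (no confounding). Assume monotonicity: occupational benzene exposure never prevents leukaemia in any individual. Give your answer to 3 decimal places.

Let p₁ = 0.512, p₀ = 0.188.
Under exogeneity and monotonicity, PS = (p₁ − p₀) / (1 − p₀).
PS = (0.512 − 0.188) / (1 − 0.188) = 0.324 / 0.812 ≈ 0.3990

PS ≈ 0.399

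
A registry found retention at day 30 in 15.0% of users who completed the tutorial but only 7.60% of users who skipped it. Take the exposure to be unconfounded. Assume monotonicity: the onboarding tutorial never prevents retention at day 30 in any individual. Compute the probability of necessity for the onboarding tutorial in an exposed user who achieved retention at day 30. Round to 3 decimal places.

PN ≈ 0.493

p₁ = 0.15, p₀ = 0.076.
Under exogeneity and monotonicity, PN = (p₁ − p₀) / p₁.
PN = (0.15 − 0.076) / 0.15 = 0.074 / 0.15 ≈ 0.4933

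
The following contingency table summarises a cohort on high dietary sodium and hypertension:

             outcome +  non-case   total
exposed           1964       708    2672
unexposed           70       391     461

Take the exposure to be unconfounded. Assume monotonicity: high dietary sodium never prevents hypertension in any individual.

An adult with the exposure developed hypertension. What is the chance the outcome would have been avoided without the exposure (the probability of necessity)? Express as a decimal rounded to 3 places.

PN ≈ 0.793

p₁ = P(outcome | exposed) = 1964/2672 = 0.73503
p₀ = P(outcome | unexposed) = 70/461 = 0.15184
Under exogeneity and monotonicity, PN = (p₁ − p₀) / p₁.
PN = (0.73503 − 0.15184) / 0.73503 = 0.58319 / 0.73503 ≈ 0.7934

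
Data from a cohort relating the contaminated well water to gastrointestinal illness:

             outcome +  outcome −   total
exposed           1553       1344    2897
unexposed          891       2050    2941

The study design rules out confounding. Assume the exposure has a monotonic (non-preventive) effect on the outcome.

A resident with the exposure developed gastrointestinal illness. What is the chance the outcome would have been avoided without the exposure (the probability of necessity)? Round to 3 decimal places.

p₁ = P(outcome | exposed) = 1553/2897 = 0.53607
p₀ = P(outcome | unexposed) = 891/2941 = 0.30296
Under exogeneity and monotonicity, PN = (p₁ − p₀)/p₁.
PN = (0.53607 − 0.30296) / 0.53607 ≈ 0.4349

PN ≈ 0.435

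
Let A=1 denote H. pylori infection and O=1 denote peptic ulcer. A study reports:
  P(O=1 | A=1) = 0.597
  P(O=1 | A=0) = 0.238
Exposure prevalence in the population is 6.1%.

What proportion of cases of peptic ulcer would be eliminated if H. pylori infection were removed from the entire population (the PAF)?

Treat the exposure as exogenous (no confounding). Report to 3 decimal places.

Let p₁ = 0.597, p₀ = 0.238.
Overall risk P(Y=1) = π·p₁ + (1−π)·p₀ = 0.061×0.597 + 0.939×0.238 = 0.2599.
Under exogeneity, PAF = [P(Y=1) − p₀] / P(Y=1).
PAF = (0.2599 − 0.238) / 0.2599 ≈ 0.0843

PAF ≈ 0.084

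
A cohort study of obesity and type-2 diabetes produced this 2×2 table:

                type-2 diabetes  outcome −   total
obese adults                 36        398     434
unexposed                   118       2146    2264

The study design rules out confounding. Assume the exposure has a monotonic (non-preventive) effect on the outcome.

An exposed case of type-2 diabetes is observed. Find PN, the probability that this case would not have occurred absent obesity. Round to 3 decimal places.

p₁ = P(outcome | exposed) = 36/434 = 0.082949
p₀ = P(outcome | unexposed) = 118/2264 = 0.05212
Under exogeneity and monotonicity, PN = (p₁ − p₀) / p₁.
PN = (0.082949 − 0.05212) / 0.082949 = 0.030829 / 0.082949 ≈ 0.3717

PN ≈ 0.372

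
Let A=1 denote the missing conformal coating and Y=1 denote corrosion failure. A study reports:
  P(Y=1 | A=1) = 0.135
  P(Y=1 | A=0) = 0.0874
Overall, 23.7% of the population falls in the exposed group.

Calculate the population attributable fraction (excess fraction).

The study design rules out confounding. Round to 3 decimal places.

Let p₁ = 0.135, p₀ = 0.0874.
Overall risk P(Y=1) = π·p₁ + (1−π)·p₀ = 0.237×0.135 + 0.763×0.0874 = 0.098681.
Under exogeneity, PAF = [P(Y=1) − p₀] / P(Y=1).
PAF = (0.098681 − 0.0874) / 0.098681 ≈ 0.1143

PAF ≈ 0.114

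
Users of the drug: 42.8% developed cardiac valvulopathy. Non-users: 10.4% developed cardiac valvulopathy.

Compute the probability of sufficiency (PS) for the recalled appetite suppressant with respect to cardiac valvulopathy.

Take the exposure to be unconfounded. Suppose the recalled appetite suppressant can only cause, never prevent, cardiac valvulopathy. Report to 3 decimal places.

PS ≈ 0.362

p₁ = 0.428, p₀ = 0.104.
Under exogeneity and monotonicity, PS = (p₁ − p₀) / (1 − p₀).
PS = (0.428 − 0.104) / (1 − 0.104) = 0.324 / 0.896 ≈ 0.3616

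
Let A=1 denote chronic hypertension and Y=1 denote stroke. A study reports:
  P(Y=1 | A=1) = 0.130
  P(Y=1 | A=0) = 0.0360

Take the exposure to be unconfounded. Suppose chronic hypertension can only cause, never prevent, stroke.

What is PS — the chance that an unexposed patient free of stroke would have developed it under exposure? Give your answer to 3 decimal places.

Let p₁ = 0.13, p₀ = 0.036.
Under exogeneity and monotonicity, PS = (p₁ − p₀) / (1 − p₀).
PS = (0.13 − 0.036) / (1 − 0.036) = 0.094 / 0.964 ≈ 0.0975

PS ≈ 0.098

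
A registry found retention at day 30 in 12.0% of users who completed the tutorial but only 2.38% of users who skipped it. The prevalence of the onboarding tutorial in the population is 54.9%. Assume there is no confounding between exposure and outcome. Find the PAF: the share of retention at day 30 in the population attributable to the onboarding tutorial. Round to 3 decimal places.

p₁ = 0.12, p₀ = 0.0238.
Overall risk P(Y=1) = π·p₁ + (1−π)·p₀ = 0.549×0.12 + 0.451×0.0238 = 0.076614.
Under exogeneity, PAF = [P(Y=1) − p₀] / P(Y=1).
PAF = (0.076614 − 0.0238) / 0.076614 ≈ 0.6894

PAF ≈ 0.689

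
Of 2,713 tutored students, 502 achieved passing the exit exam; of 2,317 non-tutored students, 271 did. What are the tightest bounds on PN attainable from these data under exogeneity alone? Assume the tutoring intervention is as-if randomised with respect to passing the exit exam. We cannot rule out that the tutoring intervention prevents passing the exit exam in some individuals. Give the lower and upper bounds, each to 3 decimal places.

p₁ = P(outcome | exposed) = 502/2713 = 0.18504
p₀ = P(outcome | unexposed) = 271/2317 = 0.11696
Under exogeneity alone the bounds on PN are max{0,(p₁−p₀)/p₁} ≤ PN ≤ min{1,(1−p₀)/p₁}.
  lower = (p₁ − p₀)/p₁ = 0.068073 / 0.18504 ≈ 0.3679
  upper = min{1, (1 − p₀)/p₁} = 0.88304 / 0.18504 ≈ 4.7723 → capped at 1

0.368 ≤ PN ≤ 1.000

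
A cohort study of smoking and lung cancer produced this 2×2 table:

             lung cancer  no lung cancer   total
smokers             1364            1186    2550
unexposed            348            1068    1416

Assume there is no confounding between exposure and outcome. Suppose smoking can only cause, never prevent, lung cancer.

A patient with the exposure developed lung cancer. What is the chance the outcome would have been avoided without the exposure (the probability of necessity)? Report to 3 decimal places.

PN ≈ 0.541

p₁ = P(outcome | exposed) = 1364/2550 = 0.5349
p₀ = P(outcome | unexposed) = 348/1416 = 0.24576
Under exogeneity and monotonicity, PN = (p₁ − p₀) / p₁.
PN = (0.5349 − 0.24576) / 0.5349 = 0.28914 / 0.5349 ≈ 0.5405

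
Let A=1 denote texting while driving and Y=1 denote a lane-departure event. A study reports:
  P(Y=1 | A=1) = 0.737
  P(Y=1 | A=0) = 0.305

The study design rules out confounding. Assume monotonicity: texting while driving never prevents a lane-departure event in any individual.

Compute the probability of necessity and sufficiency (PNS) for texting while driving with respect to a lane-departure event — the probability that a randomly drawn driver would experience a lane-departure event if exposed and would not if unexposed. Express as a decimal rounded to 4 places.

Let p₁ = 0.737, p₀ = 0.305.
Under exogeneity and monotonicity, PNS = p₁ − p₀.
PNS = 0.737 − 0.305 = 0.432

PNS ≈ 0.4320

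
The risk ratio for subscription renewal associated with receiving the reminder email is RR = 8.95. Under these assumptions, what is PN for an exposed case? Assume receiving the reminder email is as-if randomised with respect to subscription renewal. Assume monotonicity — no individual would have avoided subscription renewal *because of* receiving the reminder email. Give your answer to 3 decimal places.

Under exogeneity and monotonicity, PN = (RR − 1) / RR = 1 − 1/RR.
PN = (8.95 − 1) / 8.95 = 7.95 / 8.95 ≈ 0.8883

PN ≈ 0.888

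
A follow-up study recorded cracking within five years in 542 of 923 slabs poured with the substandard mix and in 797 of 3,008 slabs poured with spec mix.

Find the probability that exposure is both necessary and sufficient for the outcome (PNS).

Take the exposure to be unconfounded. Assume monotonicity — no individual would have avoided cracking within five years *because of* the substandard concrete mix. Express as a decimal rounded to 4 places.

p₁ = P(outcome | exposed) = 542/923 = 0.58722
p₀ = P(outcome | unexposed) = 797/3008 = 0.26496
Under exogeneity and monotonicity, PNS = p₁ − p₀.
PNS = 0.58722 − 0.26496 = 0.32226

PNS ≈ 0.3223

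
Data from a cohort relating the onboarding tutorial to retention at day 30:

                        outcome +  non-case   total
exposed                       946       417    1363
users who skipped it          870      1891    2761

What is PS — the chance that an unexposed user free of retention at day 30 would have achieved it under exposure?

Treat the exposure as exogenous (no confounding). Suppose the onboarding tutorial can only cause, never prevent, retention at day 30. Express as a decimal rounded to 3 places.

PS ≈ 0.553

p₁ = P(outcome | exposed) = 946/1363 = 0.69406
p₀ = P(outcome | unexposed) = 870/2761 = 0.3151
Under exogeneity and monotonicity, PS = (p₁ − p₀)/(1 − p₀).
PS = (0.69406 − 0.3151) / 0.6849 ≈ 0.5533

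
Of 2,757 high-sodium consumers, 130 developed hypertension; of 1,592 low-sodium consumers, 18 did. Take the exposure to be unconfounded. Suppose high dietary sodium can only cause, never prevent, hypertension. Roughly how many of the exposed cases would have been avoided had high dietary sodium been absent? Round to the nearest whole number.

p₁ = P(outcome | exposed) = 130/2757 = 0.047153
p₀ = P(outcome | unexposed) = 18/1592 = 0.011307
PN = (p₁ − p₀)/p₁ = (0.047153 − 0.011307) / 0.047153 ≈ 0.76021.
Attributable cases ≈ PN × (exposed cases) = 0.76021 × 130 ≈ 98.83.

about 99 cases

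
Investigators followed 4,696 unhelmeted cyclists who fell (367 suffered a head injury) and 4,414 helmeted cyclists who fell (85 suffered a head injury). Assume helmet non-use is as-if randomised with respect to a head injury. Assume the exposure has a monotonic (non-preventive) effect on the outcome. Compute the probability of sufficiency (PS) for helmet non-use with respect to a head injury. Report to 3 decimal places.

PS ≈ 0.060

p₁ = P(outcome | exposed) = 367/4696 = 0.078152
p₀ = P(outcome | unexposed) = 85/4414 = 0.019257
Under exogeneity and monotonicity, PS = (p₁ − p₀) / (1 − p₀).
PS = (0.078152 − 0.019257) / (1 − 0.019257) = 0.058895 / 0.98074 ≈ 0.0601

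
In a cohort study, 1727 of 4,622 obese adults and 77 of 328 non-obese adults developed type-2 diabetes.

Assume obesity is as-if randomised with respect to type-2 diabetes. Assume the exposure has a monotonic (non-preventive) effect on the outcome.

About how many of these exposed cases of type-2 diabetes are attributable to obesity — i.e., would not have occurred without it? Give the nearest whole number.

p₁ = P(outcome | exposed) = 1727/4622 = 0.37365
p₀ = P(outcome | unexposed) = 77/328 = 0.23476
PN = (p₁ − p₀)/p₁ = (0.37365 − 0.23476) / 0.37365 ≈ 0.37172.
Attributable cases ≈ PN × (exposed cases) = 0.37172 × 1727 ≈ 641.96.

about 642 cases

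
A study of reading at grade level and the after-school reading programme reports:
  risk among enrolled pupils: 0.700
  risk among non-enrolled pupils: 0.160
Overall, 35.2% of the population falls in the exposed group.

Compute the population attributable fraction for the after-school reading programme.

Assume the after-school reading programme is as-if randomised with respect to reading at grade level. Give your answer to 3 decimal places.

PAF ≈ 0.543

Let p₁ = 0.7, p₀ = 0.16.
Overall risk P(Y=1) = π·p₁ + (1−π)·p₀ = 0.352×0.7 + 0.648×0.16 = 0.35008.
Under exogeneity, PAF = [P(Y=1) − p₀] / P(Y=1).
PAF = (0.35008 − 0.16) / 0.35008 ≈ 0.5430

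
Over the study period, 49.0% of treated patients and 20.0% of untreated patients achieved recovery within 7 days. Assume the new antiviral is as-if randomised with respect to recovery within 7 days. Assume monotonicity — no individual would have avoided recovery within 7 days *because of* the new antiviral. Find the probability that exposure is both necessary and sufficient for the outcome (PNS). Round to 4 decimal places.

p₁ = 0.49, p₀ = 0.2.
Under exogeneity and monotonicity, PNS = p₁ − p₀.
PNS = 0.49 − 0.2 = 0.29

PNS ≈ 0.2900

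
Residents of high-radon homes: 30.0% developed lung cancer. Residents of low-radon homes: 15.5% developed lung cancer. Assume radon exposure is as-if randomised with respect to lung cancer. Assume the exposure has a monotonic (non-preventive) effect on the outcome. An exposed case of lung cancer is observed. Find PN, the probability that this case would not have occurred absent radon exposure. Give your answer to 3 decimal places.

PN ≈ 0.483

p₁ = 0.3, p₀ = 0.155.
Under exogeneity and monotonicity, PN = (p₁ − p₀) / p₁.
PN = (0.3 − 0.155) / 0.3 = 0.145 / 0.3 ≈ 0.4833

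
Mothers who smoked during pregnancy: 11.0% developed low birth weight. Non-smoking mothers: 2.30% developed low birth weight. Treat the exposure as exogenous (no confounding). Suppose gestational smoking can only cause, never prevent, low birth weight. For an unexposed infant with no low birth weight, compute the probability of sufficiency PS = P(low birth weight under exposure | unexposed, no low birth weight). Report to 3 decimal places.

p₁ = 0.11, p₀ = 0.023.
Under exogeneity and monotonicity, PS = (p₁ − p₀) / (1 − p₀).
PS = (0.11 − 0.023) / (1 − 0.023) = 0.087 / 0.977 ≈ 0.0890

PS ≈ 0.089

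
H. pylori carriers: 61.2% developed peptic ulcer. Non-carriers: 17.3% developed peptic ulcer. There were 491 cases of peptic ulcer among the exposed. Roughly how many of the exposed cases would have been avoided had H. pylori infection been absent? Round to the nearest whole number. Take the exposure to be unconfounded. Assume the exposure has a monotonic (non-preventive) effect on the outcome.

about 352 cases

p₁ = 0.612, p₀ = 0.173.
PN = (p₁ − p₀)/p₁ = (0.612 − 0.173) / 0.612 ≈ 0.71732.
Attributable cases ≈ PN × (exposed cases) = 0.71732 × 491 ≈ 352.20.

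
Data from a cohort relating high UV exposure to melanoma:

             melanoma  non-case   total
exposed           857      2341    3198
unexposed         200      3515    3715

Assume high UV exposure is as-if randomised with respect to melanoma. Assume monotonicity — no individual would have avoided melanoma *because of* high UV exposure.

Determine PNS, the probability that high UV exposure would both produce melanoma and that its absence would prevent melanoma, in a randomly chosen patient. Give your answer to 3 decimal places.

PNS ≈ 0.214

p₁ = P(outcome | exposed) = 857/3198 = 0.26798
p₀ = P(outcome | unexposed) = 200/3715 = 0.053836
Under exogeneity and monotonicity, PNS = p₁ − p₀.
PNS = 0.26798 − 0.053836 = 0.21414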